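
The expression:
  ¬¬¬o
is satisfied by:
  {o: False}


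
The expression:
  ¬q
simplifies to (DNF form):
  ¬q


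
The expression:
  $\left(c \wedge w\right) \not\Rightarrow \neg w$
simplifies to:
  $c \wedge w$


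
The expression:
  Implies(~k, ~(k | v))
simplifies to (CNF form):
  k | ~v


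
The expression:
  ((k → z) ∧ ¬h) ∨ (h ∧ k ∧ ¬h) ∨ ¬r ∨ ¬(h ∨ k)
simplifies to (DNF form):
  (z ∧ ¬h) ∨ (¬h ∧ ¬k) ∨ ¬r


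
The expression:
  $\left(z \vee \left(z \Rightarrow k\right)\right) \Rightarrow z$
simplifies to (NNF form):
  $z$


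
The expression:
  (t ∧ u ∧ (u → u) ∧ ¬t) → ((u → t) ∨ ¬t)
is always true.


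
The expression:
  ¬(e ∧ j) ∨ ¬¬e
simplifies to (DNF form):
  True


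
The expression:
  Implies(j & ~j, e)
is always true.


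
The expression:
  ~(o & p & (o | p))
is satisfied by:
  {p: False, o: False}
  {o: True, p: False}
  {p: True, o: False}


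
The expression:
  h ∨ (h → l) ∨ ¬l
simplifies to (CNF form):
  True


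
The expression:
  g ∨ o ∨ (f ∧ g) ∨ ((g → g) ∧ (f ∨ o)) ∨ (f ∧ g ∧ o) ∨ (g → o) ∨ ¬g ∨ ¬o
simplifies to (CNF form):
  True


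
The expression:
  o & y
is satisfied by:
  {o: True, y: True}


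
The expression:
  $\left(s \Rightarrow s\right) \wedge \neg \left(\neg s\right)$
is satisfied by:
  {s: True}


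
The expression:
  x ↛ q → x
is always true.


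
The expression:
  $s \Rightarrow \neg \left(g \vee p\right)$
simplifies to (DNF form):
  $\left(\neg g \wedge \neg p\right) \vee \neg s$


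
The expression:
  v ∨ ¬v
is always true.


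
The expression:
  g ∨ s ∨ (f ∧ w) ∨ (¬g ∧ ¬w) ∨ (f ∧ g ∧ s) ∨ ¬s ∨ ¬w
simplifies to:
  True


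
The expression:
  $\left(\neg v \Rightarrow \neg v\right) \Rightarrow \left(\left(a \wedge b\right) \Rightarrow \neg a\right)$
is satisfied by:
  {a: False, b: False}
  {b: True, a: False}
  {a: True, b: False}


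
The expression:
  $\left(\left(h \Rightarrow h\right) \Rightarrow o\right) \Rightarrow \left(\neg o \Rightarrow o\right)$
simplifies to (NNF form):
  $\text{True}$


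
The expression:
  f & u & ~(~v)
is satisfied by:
  {u: True, f: True, v: True}


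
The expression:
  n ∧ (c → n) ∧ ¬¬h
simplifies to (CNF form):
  h ∧ n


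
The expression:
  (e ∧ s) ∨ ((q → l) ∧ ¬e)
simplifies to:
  (e ∧ s) ∨ (l ∧ ¬e) ∨ (¬e ∧ ¬q)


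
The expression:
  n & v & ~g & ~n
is never true.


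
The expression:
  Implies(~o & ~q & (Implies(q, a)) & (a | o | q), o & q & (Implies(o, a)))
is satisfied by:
  {q: True, o: True, a: False}
  {q: True, o: False, a: False}
  {o: True, q: False, a: False}
  {q: False, o: False, a: False}
  {a: True, q: True, o: True}
  {a: True, q: True, o: False}
  {a: True, o: True, q: False}


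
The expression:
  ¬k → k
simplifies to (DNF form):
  k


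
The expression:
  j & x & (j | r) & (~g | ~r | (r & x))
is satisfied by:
  {j: True, x: True}


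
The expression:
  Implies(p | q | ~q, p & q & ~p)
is never true.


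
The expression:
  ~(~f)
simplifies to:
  f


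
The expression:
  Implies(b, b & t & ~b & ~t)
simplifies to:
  ~b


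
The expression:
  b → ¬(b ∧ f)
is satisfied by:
  {b: False, f: False}
  {f: True, b: False}
  {b: True, f: False}


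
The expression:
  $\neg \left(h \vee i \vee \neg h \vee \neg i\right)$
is never true.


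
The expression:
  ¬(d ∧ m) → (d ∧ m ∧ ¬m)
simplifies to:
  d ∧ m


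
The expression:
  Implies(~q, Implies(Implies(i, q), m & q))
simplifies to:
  i | q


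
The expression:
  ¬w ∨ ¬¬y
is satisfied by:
  {y: True, w: False}
  {w: False, y: False}
  {w: True, y: True}


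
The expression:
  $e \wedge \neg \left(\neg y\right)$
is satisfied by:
  {e: True, y: True}


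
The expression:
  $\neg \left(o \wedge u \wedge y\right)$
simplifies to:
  $\neg o \vee \neg u \vee \neg y$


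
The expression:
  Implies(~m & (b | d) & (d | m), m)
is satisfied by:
  {m: True, d: False}
  {d: False, m: False}
  {d: True, m: True}


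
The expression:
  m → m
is always true.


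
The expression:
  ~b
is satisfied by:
  {b: False}


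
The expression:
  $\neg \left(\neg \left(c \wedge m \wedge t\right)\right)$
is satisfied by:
  {t: True, m: True, c: True}


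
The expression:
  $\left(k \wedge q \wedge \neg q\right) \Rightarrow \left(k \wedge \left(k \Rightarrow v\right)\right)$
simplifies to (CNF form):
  $\text{True}$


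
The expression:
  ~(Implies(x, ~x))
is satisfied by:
  {x: True}


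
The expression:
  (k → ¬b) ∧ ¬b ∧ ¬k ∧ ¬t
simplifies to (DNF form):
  ¬b ∧ ¬k ∧ ¬t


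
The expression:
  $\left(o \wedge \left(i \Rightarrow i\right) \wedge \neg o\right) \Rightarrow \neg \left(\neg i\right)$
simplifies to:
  $\text{True}$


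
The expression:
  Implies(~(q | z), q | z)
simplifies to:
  q | z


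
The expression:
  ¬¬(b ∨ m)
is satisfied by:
  {b: True, m: True}
  {b: True, m: False}
  {m: True, b: False}


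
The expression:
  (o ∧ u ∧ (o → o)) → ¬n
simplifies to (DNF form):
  ¬n ∨ ¬o ∨ ¬u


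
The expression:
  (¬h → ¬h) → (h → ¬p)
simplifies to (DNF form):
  ¬h ∨ ¬p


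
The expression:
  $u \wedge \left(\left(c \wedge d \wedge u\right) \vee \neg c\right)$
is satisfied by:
  {d: True, u: True, c: False}
  {u: True, c: False, d: False}
  {d: True, c: True, u: True}


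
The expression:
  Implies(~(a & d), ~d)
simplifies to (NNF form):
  a | ~d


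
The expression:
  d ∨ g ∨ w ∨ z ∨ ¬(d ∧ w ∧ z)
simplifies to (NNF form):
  True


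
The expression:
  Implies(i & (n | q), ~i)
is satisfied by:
  {q: False, i: False, n: False}
  {n: True, q: False, i: False}
  {q: True, n: False, i: False}
  {n: True, q: True, i: False}
  {i: True, n: False, q: False}


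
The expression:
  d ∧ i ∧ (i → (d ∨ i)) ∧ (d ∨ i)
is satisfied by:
  {i: True, d: True}


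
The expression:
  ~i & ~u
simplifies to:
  ~i & ~u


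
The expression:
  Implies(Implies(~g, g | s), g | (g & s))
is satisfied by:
  {g: True, s: False}
  {s: False, g: False}
  {s: True, g: True}


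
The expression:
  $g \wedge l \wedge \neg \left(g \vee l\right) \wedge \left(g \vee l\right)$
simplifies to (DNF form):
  $\text{False}$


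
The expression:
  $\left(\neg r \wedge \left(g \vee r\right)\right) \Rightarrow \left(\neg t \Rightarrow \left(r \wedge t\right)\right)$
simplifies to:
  $r \vee t \vee \neg g$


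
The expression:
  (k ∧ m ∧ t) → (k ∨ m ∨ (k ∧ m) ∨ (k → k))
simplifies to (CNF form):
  True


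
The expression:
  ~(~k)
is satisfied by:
  {k: True}


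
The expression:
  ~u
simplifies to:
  ~u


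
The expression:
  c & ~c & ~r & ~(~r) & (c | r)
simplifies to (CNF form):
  False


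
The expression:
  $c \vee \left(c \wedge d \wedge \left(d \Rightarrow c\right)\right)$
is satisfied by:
  {c: True}


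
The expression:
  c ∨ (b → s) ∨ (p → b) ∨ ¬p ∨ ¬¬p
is always true.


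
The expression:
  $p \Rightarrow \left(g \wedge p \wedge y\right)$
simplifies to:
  $\left(g \wedge y\right) \vee \neg p$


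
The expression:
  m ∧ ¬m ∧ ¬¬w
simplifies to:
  False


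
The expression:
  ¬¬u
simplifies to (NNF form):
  u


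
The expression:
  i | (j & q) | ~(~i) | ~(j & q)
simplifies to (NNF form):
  True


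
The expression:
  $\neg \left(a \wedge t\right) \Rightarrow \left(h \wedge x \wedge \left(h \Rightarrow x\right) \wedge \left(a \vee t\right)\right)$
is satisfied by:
  {x: True, t: True, a: True, h: True}
  {x: True, t: True, a: True, h: False}
  {t: True, a: True, h: True, x: False}
  {t: True, a: True, h: False, x: False}
  {x: True, t: True, h: True, a: False}
  {x: True, a: True, h: True, t: False}


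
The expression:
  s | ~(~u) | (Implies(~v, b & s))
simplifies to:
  s | u | v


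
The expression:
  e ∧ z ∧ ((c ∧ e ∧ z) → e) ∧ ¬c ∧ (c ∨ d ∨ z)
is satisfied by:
  {z: True, e: True, c: False}


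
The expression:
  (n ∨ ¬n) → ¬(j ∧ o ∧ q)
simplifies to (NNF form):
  ¬j ∨ ¬o ∨ ¬q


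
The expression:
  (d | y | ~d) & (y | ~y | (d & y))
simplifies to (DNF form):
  True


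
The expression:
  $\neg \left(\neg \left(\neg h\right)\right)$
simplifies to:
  $\neg h$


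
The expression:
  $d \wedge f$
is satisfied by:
  {d: True, f: True}


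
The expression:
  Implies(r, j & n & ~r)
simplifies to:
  ~r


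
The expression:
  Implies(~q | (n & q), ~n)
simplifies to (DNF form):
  ~n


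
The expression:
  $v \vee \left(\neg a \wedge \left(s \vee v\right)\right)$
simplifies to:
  $v \vee \left(s \wedge \neg a\right)$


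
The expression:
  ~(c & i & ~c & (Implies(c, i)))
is always true.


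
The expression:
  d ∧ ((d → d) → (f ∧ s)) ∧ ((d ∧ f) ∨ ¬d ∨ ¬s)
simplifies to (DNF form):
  d ∧ f ∧ s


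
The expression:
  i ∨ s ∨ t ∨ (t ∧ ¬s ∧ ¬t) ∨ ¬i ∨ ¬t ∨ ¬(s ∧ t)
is always true.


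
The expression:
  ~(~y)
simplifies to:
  y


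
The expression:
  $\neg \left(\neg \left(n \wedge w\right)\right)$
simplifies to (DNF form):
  $n \wedge w$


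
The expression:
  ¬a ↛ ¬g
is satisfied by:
  {g: True, a: False}


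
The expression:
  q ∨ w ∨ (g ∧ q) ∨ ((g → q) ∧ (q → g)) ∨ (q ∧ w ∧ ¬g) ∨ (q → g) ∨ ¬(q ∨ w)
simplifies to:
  True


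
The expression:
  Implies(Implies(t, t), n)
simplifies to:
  n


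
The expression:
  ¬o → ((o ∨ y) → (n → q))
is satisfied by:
  {q: True, o: True, y: False, n: False}
  {q: True, o: False, y: False, n: False}
  {o: True, q: False, y: False, n: False}
  {q: False, o: False, y: False, n: False}
  {n: True, q: True, o: True, y: False}
  {n: True, q: True, o: False, y: False}
  {n: True, o: True, q: False, y: False}
  {n: True, o: False, q: False, y: False}
  {q: True, y: True, o: True, n: False}
  {q: True, y: True, o: False, n: False}
  {y: True, o: True, q: False, n: False}
  {y: True, q: False, o: False, n: False}
  {n: True, y: True, q: True, o: True}
  {n: True, y: True, q: True, o: False}
  {n: True, y: True, o: True, q: False}


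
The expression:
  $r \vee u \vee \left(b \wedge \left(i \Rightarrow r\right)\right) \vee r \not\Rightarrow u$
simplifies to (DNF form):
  $r \vee u \vee \left(b \wedge \neg i\right)$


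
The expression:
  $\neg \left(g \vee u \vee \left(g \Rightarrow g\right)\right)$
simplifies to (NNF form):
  $\text{False}$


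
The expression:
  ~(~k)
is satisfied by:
  {k: True}


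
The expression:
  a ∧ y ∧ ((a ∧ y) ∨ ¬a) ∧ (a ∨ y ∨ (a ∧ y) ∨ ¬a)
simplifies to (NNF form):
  a ∧ y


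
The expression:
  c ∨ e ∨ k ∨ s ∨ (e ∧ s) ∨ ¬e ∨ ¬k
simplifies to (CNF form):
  True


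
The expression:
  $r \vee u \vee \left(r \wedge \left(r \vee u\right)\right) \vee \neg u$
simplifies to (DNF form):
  $\text{True}$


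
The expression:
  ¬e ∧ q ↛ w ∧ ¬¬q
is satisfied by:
  {q: True, e: False, w: False}


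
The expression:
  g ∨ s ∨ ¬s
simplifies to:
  True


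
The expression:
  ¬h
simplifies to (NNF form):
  ¬h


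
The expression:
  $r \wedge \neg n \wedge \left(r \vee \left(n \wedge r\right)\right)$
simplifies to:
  $r \wedge \neg n$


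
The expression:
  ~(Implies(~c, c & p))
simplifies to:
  ~c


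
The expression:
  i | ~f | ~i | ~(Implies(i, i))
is always true.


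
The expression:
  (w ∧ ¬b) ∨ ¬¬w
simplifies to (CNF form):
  w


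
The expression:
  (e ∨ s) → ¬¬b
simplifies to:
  b ∨ (¬e ∧ ¬s)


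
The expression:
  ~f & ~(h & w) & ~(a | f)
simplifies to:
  ~a & ~f & (~h | ~w)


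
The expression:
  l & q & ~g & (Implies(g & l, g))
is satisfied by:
  {q: True, l: True, g: False}


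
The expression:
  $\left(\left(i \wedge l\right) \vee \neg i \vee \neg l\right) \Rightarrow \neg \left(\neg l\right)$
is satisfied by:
  {l: True}


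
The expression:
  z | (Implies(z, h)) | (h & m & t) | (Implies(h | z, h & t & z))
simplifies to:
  True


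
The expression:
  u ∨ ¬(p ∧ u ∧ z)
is always true.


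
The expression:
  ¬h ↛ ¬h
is never true.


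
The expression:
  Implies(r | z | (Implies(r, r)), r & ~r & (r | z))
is never true.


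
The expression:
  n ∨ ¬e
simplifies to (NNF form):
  n ∨ ¬e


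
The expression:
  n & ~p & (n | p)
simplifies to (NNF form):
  n & ~p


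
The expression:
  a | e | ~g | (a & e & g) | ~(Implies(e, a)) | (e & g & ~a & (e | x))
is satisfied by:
  {a: True, e: True, g: False}
  {a: True, g: False, e: False}
  {e: True, g: False, a: False}
  {e: False, g: False, a: False}
  {a: True, e: True, g: True}
  {a: True, g: True, e: False}
  {e: True, g: True, a: False}


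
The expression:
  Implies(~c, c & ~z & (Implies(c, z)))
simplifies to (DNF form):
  c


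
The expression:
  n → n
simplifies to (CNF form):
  True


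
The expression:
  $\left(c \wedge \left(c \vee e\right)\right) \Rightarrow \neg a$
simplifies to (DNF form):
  $\neg a \vee \neg c$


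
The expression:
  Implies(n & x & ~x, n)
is always true.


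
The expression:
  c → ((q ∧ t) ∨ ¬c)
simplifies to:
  (q ∧ t) ∨ ¬c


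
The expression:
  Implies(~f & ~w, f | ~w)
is always true.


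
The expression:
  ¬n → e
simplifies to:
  e ∨ n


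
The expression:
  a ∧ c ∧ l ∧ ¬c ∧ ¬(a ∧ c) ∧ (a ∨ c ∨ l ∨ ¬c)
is never true.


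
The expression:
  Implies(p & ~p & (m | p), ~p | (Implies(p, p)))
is always true.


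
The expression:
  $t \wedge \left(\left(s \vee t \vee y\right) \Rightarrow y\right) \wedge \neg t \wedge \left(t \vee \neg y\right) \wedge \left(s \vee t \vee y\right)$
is never true.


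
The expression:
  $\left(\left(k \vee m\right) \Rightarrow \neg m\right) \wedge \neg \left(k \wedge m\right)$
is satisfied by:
  {m: False}


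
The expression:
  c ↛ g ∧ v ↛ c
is never true.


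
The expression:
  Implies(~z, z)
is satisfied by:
  {z: True}


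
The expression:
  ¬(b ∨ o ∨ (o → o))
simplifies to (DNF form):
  False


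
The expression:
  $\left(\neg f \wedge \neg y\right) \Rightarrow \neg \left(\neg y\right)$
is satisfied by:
  {y: True, f: True}
  {y: True, f: False}
  {f: True, y: False}


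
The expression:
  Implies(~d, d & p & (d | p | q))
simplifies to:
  d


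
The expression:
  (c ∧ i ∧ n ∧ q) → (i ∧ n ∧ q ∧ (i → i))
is always true.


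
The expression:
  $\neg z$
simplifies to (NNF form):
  $\neg z$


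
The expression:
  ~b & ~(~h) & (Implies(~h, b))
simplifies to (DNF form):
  h & ~b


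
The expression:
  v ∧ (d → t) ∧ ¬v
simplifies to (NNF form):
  False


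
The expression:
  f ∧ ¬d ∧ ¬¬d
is never true.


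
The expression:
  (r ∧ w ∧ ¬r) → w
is always true.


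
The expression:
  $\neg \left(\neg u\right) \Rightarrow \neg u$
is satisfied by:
  {u: False}


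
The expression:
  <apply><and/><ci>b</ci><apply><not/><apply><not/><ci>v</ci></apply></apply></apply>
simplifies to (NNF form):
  <apply><and/><ci>b</ci><ci>v</ci></apply>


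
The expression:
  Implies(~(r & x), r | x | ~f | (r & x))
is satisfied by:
  {x: True, r: True, f: False}
  {x: True, r: False, f: False}
  {r: True, x: False, f: False}
  {x: False, r: False, f: False}
  {f: True, x: True, r: True}
  {f: True, x: True, r: False}
  {f: True, r: True, x: False}


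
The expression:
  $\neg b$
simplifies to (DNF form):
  $\neg b$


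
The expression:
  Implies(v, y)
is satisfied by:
  {y: True, v: False}
  {v: False, y: False}
  {v: True, y: True}


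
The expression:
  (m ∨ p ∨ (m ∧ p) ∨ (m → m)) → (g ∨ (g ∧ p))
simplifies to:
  g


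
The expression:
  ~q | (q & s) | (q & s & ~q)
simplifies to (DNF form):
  s | ~q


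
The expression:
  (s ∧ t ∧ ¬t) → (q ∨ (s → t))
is always true.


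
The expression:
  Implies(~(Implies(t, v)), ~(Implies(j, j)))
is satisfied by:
  {v: True, t: False}
  {t: False, v: False}
  {t: True, v: True}


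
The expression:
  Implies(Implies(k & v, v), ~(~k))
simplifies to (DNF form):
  k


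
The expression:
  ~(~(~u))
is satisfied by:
  {u: False}


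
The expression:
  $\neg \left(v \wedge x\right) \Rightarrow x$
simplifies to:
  $x$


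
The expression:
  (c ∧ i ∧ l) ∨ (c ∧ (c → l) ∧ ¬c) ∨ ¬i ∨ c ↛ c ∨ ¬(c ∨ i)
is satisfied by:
  {c: True, l: True, i: False}
  {c: True, l: False, i: False}
  {l: True, c: False, i: False}
  {c: False, l: False, i: False}
  {i: True, c: True, l: True}


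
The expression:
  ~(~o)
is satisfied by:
  {o: True}


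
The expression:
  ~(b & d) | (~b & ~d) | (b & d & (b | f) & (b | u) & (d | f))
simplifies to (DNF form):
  True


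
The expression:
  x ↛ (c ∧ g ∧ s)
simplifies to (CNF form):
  x ∧ (¬c ∨ ¬g ∨ ¬s)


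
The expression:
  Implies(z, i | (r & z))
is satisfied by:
  {i: True, r: True, z: False}
  {i: True, z: False, r: False}
  {r: True, z: False, i: False}
  {r: False, z: False, i: False}
  {i: True, r: True, z: True}
  {i: True, z: True, r: False}
  {r: True, z: True, i: False}


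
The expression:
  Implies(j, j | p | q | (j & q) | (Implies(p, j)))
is always true.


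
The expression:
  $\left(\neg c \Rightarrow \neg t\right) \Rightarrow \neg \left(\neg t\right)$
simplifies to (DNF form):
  $t$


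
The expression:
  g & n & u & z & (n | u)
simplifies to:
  g & n & u & z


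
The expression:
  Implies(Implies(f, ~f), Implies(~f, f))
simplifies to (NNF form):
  f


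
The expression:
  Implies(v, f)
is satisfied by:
  {f: True, v: False}
  {v: False, f: False}
  {v: True, f: True}


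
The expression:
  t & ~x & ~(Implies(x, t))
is never true.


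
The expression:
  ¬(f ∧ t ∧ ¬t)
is always true.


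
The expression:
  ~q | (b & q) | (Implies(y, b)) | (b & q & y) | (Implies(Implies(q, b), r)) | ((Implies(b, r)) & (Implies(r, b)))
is always true.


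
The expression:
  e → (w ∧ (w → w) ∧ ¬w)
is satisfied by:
  {e: False}


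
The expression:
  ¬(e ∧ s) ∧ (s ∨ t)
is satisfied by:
  {t: True, s: False, e: False}
  {e: True, t: True, s: False}
  {s: True, t: True, e: False}
  {s: True, t: False, e: False}


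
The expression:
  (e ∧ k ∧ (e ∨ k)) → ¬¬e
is always true.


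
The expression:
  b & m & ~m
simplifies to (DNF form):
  False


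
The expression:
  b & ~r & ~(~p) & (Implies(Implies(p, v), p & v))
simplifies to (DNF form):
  b & p & ~r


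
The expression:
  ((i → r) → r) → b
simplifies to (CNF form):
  (b ∨ ¬i) ∧ (b ∨ ¬r)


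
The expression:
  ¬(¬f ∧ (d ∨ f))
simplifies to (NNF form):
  f ∨ ¬d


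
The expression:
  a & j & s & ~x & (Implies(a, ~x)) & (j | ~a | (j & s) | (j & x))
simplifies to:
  a & j & s & ~x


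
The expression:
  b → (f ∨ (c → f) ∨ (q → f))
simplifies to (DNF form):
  f ∨ ¬b ∨ ¬c ∨ ¬q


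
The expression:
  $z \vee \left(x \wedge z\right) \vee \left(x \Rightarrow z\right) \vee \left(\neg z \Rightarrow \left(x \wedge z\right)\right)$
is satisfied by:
  {z: True, x: False}
  {x: False, z: False}
  {x: True, z: True}


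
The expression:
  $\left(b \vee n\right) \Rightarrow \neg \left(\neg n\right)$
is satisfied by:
  {n: True, b: False}
  {b: False, n: False}
  {b: True, n: True}


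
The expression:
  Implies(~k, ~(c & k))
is always true.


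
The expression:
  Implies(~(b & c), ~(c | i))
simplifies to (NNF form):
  (b & c) | (~c & ~i)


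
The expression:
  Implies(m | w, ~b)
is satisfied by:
  {m: False, b: False, w: False}
  {w: True, m: False, b: False}
  {m: True, w: False, b: False}
  {w: True, m: True, b: False}
  {b: True, w: False, m: False}


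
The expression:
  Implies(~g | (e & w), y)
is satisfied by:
  {y: True, g: True, e: False, w: False}
  {y: True, g: True, w: True, e: False}
  {y: True, g: True, e: True, w: False}
  {y: True, g: True, w: True, e: True}
  {y: True, e: False, w: False, g: False}
  {y: True, w: True, e: False, g: False}
  {y: True, e: True, w: False, g: False}
  {y: True, w: True, e: True, g: False}
  {g: True, e: False, w: False, y: False}
  {w: True, g: True, e: False, y: False}
  {g: True, e: True, w: False, y: False}


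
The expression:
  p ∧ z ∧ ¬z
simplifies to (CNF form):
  False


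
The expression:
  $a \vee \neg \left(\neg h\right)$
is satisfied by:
  {a: True, h: True}
  {a: True, h: False}
  {h: True, a: False}


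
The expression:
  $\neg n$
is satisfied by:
  {n: False}


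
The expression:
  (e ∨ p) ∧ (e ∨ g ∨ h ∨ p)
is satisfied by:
  {e: True, p: True}
  {e: True, p: False}
  {p: True, e: False}


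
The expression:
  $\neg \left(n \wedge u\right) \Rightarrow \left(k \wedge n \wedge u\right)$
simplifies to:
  $n \wedge u$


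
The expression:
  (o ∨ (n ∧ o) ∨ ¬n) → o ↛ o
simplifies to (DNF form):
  n ∧ ¬o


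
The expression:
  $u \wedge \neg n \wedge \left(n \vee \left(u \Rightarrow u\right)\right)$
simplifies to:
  $u \wedge \neg n$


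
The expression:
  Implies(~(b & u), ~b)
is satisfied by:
  {u: True, b: False}
  {b: False, u: False}
  {b: True, u: True}


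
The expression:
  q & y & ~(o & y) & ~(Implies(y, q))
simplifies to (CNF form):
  False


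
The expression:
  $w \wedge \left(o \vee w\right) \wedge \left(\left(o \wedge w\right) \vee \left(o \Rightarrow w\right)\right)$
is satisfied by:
  {w: True}


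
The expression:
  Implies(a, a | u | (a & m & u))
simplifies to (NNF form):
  True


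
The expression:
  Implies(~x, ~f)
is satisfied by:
  {x: True, f: False}
  {f: False, x: False}
  {f: True, x: True}


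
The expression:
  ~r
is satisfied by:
  {r: False}


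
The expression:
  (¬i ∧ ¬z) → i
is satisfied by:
  {i: True, z: True}
  {i: True, z: False}
  {z: True, i: False}


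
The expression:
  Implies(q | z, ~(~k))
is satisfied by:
  {k: True, q: False, z: False}
  {k: True, z: True, q: False}
  {k: True, q: True, z: False}
  {k: True, z: True, q: True}
  {z: False, q: False, k: False}


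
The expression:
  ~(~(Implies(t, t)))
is always true.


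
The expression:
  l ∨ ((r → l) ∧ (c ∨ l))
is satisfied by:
  {l: True, c: True, r: False}
  {l: True, c: False, r: False}
  {r: True, l: True, c: True}
  {r: True, l: True, c: False}
  {c: True, r: False, l: False}


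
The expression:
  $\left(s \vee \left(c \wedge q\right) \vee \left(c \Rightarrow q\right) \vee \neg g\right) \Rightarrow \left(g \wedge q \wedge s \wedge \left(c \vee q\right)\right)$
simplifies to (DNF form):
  $\left(g \wedge q \wedge s\right) \vee \left(g \wedge q \wedge \neg q\right) \vee \left(c \wedge g \wedge q \wedge s\right) \vee \left(c \wedge g \wedge q \wedge \neg q\right) \vee \left(c \wedge g \wedge s \wedge \neg s\right) \vee \left(c \wedge g \wedge \neg q \wedge \neg s\right) \vee \left(g \wedge q \wedge s \wedge \neg s\right) \vee \left(g \wedge q \wedge \neg q \wedge \neg s\right)$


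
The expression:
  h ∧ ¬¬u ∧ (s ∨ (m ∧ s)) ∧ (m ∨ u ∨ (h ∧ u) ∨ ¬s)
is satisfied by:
  {h: True, u: True, s: True}


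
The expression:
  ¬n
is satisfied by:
  {n: False}


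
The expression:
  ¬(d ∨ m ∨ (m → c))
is never true.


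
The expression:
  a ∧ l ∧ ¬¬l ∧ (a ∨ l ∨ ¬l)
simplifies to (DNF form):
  a ∧ l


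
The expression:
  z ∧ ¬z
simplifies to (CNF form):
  False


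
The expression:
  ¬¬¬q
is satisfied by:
  {q: False}


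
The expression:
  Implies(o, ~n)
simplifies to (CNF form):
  ~n | ~o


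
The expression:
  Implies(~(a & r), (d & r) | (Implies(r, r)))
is always true.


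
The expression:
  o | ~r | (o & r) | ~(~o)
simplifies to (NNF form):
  o | ~r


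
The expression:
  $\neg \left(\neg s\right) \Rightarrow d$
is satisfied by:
  {d: True, s: False}
  {s: False, d: False}
  {s: True, d: True}


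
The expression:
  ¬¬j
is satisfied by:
  {j: True}


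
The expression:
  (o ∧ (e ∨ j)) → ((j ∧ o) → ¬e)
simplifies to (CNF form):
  ¬e ∨ ¬j ∨ ¬o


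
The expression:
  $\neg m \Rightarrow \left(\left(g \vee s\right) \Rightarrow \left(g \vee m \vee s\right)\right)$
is always true.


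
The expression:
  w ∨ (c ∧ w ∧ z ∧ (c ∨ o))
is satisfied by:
  {w: True}


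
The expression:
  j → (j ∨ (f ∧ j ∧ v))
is always true.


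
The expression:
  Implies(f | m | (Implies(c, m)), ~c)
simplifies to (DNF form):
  ~c | (~f & ~m)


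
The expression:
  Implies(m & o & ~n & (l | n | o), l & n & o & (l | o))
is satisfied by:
  {n: True, m: False, o: False}
  {m: False, o: False, n: False}
  {n: True, o: True, m: False}
  {o: True, m: False, n: False}
  {n: True, m: True, o: False}
  {m: True, n: False, o: False}
  {n: True, o: True, m: True}


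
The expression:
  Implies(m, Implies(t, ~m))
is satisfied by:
  {m: False, t: False}
  {t: True, m: False}
  {m: True, t: False}


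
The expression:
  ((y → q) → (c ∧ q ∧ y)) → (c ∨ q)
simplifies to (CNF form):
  c ∨ q ∨ ¬y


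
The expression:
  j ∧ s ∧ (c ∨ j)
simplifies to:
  j ∧ s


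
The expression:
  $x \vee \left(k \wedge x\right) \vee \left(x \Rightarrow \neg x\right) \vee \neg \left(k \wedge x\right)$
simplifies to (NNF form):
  $\text{True}$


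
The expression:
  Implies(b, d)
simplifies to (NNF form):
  d | ~b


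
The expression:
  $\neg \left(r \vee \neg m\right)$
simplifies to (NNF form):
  $m \wedge \neg r$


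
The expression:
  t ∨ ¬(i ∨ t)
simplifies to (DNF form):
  t ∨ ¬i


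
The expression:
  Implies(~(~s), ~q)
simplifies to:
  ~q | ~s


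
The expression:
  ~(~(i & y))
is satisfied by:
  {i: True, y: True}


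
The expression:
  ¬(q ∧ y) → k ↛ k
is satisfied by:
  {y: True, q: True}


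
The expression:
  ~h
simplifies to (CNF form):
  ~h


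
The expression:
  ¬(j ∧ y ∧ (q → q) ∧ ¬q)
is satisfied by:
  {q: True, y: False, j: False}
  {q: False, y: False, j: False}
  {j: True, q: True, y: False}
  {j: True, q: False, y: False}
  {y: True, q: True, j: False}
  {y: True, q: False, j: False}
  {y: True, j: True, q: True}


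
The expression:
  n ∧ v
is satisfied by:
  {n: True, v: True}


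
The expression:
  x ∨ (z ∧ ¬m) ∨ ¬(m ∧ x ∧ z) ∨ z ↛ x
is always true.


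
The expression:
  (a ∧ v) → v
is always true.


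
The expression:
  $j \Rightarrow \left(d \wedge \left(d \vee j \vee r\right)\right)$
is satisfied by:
  {d: True, j: False}
  {j: False, d: False}
  {j: True, d: True}


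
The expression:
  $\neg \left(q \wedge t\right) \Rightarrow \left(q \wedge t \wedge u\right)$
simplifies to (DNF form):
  $q \wedge t$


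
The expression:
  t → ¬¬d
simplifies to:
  d ∨ ¬t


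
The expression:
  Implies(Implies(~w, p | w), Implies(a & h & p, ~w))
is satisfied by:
  {p: False, a: False, w: False, h: False}
  {h: True, p: False, a: False, w: False}
  {w: True, p: False, a: False, h: False}
  {h: True, w: True, p: False, a: False}
  {a: True, h: False, p: False, w: False}
  {h: True, a: True, p: False, w: False}
  {w: True, a: True, h: False, p: False}
  {h: True, w: True, a: True, p: False}
  {p: True, w: False, a: False, h: False}
  {h: True, p: True, w: False, a: False}
  {w: True, p: True, h: False, a: False}
  {h: True, w: True, p: True, a: False}
  {a: True, p: True, w: False, h: False}
  {h: True, a: True, p: True, w: False}
  {w: True, a: True, p: True, h: False}


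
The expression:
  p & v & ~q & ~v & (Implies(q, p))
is never true.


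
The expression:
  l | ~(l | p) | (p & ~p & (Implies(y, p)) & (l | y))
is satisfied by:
  {l: True, p: False}
  {p: False, l: False}
  {p: True, l: True}


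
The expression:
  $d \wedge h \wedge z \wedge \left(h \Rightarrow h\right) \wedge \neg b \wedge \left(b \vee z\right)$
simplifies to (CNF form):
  $d \wedge h \wedge z \wedge \neg b$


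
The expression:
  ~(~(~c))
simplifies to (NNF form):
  ~c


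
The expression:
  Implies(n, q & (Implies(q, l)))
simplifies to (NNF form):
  ~n | (l & q)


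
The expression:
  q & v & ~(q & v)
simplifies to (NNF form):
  False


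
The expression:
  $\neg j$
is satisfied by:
  {j: False}


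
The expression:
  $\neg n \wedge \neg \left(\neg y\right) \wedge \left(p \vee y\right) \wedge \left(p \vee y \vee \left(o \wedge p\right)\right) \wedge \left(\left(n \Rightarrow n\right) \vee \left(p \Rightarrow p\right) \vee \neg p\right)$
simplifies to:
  $y \wedge \neg n$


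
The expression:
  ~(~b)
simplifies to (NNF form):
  b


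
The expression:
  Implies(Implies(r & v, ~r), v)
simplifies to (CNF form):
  v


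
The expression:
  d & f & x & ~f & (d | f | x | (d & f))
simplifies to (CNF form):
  False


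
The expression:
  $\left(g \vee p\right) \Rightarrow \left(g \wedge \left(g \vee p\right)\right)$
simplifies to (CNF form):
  $g \vee \neg p$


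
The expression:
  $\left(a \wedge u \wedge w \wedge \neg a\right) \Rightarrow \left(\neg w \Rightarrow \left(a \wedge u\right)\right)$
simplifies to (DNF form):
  $\text{True}$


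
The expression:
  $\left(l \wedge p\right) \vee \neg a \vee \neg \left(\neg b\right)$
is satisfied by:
  {b: True, l: True, p: True, a: False}
  {b: True, l: True, p: False, a: False}
  {b: True, p: True, l: False, a: False}
  {b: True, p: False, l: False, a: False}
  {l: True, p: True, b: False, a: False}
  {l: True, b: False, p: False, a: False}
  {l: False, p: True, b: False, a: False}
  {l: False, b: False, p: False, a: False}
  {b: True, a: True, l: True, p: True}
  {b: True, a: True, l: True, p: False}
  {b: True, a: True, p: True, l: False}
  {b: True, a: True, p: False, l: False}
  {a: True, l: True, p: True, b: False}


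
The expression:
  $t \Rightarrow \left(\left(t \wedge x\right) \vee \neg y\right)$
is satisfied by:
  {x: True, t: False, y: False}
  {t: False, y: False, x: False}
  {x: True, y: True, t: False}
  {y: True, t: False, x: False}
  {x: True, t: True, y: False}
  {t: True, x: False, y: False}
  {x: True, y: True, t: True}


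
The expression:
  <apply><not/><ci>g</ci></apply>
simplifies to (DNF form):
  <apply><not/><ci>g</ci></apply>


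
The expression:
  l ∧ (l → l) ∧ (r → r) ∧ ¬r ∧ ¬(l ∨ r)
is never true.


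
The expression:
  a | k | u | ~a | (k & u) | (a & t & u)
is always true.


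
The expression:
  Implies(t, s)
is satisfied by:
  {s: True, t: False}
  {t: False, s: False}
  {t: True, s: True}


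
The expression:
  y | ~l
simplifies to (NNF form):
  y | ~l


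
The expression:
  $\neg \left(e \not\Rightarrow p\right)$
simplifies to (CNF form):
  $p \vee \neg e$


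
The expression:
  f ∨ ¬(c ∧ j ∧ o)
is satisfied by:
  {f: True, c: False, o: False, j: False}
  {f: False, c: False, o: False, j: False}
  {j: True, f: True, c: False, o: False}
  {j: True, f: False, c: False, o: False}
  {o: True, f: True, c: False, j: False}
  {o: True, f: False, c: False, j: False}
  {j: True, o: True, f: True, c: False}
  {j: True, o: True, f: False, c: False}
  {c: True, f: True, j: False, o: False}
  {c: True, f: False, j: False, o: False}
  {j: True, c: True, f: True, o: False}
  {j: True, c: True, f: False, o: False}
  {o: True, c: True, f: True, j: False}
  {o: True, c: True, f: False, j: False}
  {o: True, c: True, j: True, f: True}


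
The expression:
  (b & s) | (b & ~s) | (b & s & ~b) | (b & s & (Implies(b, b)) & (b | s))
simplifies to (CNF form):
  b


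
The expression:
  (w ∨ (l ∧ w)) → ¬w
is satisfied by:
  {w: False}


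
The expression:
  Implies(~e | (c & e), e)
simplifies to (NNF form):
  e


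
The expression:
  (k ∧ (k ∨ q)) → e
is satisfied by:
  {e: True, k: False}
  {k: False, e: False}
  {k: True, e: True}


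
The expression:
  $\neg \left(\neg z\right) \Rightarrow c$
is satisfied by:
  {c: True, z: False}
  {z: False, c: False}
  {z: True, c: True}


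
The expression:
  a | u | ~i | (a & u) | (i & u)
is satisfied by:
  {a: True, u: True, i: False}
  {a: True, u: False, i: False}
  {u: True, a: False, i: False}
  {a: False, u: False, i: False}
  {a: True, i: True, u: True}
  {a: True, i: True, u: False}
  {i: True, u: True, a: False}


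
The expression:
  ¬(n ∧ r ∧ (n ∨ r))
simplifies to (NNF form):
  ¬n ∨ ¬r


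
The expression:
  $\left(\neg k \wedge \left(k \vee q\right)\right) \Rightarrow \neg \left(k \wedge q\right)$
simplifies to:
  $\text{True}$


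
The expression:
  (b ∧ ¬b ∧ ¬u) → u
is always true.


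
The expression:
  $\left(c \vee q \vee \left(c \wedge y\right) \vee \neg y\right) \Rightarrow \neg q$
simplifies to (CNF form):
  $\neg q$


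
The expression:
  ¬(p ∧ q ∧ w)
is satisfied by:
  {p: False, q: False, w: False}
  {w: True, p: False, q: False}
  {q: True, p: False, w: False}
  {w: True, q: True, p: False}
  {p: True, w: False, q: False}
  {w: True, p: True, q: False}
  {q: True, p: True, w: False}


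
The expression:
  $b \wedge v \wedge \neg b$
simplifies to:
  $\text{False}$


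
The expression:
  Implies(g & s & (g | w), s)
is always true.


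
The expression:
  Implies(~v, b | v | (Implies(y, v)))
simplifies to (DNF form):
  b | v | ~y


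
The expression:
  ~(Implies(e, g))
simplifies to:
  e & ~g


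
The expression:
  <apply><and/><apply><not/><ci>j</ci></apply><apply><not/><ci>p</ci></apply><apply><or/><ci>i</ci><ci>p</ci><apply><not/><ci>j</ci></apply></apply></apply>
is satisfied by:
  {p: False, j: False}


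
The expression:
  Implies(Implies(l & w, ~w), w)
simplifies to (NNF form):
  w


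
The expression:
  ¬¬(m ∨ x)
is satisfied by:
  {x: True, m: True}
  {x: True, m: False}
  {m: True, x: False}


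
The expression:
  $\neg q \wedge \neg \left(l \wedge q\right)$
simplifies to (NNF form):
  $\neg q$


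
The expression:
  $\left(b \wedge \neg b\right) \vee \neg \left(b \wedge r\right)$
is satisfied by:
  {b: False, r: False}
  {r: True, b: False}
  {b: True, r: False}


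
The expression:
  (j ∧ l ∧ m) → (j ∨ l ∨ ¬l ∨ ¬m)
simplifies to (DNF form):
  True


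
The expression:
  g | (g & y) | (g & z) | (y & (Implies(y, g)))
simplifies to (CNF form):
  g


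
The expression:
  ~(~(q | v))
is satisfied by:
  {q: True, v: True}
  {q: True, v: False}
  {v: True, q: False}


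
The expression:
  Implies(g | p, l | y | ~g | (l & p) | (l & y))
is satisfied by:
  {y: True, l: True, g: False}
  {y: True, g: False, l: False}
  {l: True, g: False, y: False}
  {l: False, g: False, y: False}
  {y: True, l: True, g: True}
  {y: True, g: True, l: False}
  {l: True, g: True, y: False}


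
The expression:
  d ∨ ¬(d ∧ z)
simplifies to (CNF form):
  True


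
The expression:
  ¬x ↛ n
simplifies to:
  n ∨ ¬x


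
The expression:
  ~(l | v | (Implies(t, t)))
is never true.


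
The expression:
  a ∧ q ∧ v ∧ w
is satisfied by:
  {a: True, w: True, q: True, v: True}


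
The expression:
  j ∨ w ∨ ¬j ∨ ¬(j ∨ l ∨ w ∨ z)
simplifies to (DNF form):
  True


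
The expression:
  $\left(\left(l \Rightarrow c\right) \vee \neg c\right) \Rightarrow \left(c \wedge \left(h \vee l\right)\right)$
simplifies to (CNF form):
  $c \wedge \left(h \vee l\right)$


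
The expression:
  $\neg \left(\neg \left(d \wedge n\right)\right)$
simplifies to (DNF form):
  $d \wedge n$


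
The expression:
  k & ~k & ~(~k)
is never true.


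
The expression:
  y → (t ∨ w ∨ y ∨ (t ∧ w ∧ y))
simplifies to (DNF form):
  True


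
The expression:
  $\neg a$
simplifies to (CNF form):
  $\neg a$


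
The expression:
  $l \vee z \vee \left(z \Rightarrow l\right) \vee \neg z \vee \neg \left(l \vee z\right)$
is always true.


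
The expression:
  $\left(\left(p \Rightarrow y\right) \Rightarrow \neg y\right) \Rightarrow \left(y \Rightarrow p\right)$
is always true.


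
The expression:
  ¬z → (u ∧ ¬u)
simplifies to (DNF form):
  z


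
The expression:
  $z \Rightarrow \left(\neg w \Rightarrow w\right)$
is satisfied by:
  {w: True, z: False}
  {z: False, w: False}
  {z: True, w: True}


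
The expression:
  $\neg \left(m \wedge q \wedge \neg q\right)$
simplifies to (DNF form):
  $\text{True}$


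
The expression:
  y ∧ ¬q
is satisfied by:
  {y: True, q: False}


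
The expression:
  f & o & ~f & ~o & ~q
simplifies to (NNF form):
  False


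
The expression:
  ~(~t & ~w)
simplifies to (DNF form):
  t | w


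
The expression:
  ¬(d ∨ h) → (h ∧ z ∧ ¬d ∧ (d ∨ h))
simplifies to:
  d ∨ h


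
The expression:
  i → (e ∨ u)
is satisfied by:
  {e: True, u: True, i: False}
  {e: True, u: False, i: False}
  {u: True, e: False, i: False}
  {e: False, u: False, i: False}
  {i: True, e: True, u: True}
  {i: True, e: True, u: False}
  {i: True, u: True, e: False}


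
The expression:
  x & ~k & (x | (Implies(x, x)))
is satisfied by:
  {x: True, k: False}


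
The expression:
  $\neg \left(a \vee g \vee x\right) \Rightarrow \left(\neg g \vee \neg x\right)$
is always true.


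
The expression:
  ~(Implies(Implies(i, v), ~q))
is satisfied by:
  {q: True, v: True, i: False}
  {q: True, v: False, i: False}
  {q: True, i: True, v: True}


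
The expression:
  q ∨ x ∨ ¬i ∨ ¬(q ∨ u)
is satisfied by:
  {x: True, q: True, u: False, i: False}
  {x: True, u: False, i: False, q: False}
  {q: True, u: False, i: False, x: False}
  {q: False, u: False, i: False, x: False}
  {x: True, i: True, q: True, u: False}
  {x: True, i: True, q: False, u: False}
  {i: True, q: True, x: False, u: False}
  {i: True, x: False, u: False, q: False}
  {q: True, x: True, u: True, i: False}
  {x: True, u: True, q: False, i: False}
  {q: True, u: True, x: False, i: False}
  {u: True, x: False, i: False, q: False}
  {x: True, i: True, u: True, q: True}
  {x: True, i: True, u: True, q: False}
  {i: True, u: True, q: True, x: False}


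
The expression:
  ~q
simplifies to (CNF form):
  ~q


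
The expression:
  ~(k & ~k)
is always true.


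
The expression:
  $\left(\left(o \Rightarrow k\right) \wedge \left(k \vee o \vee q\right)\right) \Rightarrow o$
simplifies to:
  $o \vee \left(\neg k \wedge \neg q\right)$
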